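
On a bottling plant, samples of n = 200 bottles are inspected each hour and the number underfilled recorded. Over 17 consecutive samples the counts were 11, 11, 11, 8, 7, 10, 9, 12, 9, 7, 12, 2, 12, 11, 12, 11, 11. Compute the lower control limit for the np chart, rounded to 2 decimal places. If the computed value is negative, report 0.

p̄ = Σdᵢ / (k·n) = 166 / (17 × 200) = 0.04882
LCL = np̄ − 3·√(np̄(1−p̄)) = 9.7647 − 3 × 3.0476 = 0.6219

0.62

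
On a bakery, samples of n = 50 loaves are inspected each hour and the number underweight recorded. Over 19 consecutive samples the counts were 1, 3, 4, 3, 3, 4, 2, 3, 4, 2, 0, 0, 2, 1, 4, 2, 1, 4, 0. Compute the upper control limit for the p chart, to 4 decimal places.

p̄ = Σdᵢ / (k·n) = 43 / (19 × 50) = 0.04526
UCL = p̄ + 3·√(p̄(1−p̄)/n) = 0.04526 + 3 × √(0.04526×0.95474/50) = 0.04526 + 3 × 0.02940 = 0.13346

0.1335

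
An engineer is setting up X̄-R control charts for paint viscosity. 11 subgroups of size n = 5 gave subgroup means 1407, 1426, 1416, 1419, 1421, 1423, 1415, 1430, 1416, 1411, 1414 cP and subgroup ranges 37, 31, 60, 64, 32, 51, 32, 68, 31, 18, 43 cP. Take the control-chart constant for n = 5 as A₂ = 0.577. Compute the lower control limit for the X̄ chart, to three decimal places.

X̄̄ = (1407 + 1426 + 1416 + 1419 + 1421 + 1423 + 1415 + 1430 + 1416 + 1411 + 1414) / 11 = 15598.0000 / 11 = 1418.0000
R̄ = (37 + 31 + 60 + 64 + 32 + 51 + 32 + 68 + 31 + 18 + 43) / 11 = 467.0000 / 11 = 42.4545
LCL = X̄̄ − A₂·R̄ = 1418.0000 − 0.577 × 42.4545 = 1393.5037

1393.504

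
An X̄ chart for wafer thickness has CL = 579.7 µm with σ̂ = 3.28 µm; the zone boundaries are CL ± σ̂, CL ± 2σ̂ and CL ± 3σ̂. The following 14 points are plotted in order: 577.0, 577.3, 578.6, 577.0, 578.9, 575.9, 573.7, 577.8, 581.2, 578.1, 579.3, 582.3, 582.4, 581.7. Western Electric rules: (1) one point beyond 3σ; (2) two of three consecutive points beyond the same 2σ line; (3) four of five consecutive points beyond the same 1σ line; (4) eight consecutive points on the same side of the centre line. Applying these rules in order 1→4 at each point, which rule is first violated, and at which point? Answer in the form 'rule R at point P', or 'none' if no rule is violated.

Zone of each point (C = within 1σ̂, B = 1σ̂–2σ̂, A = 2σ̂–3σ̂, * = beyond 3σ̂; sign = side of CL): 1:-C, 2:-C, 3:-C, 4:-C, 5:-C, 6:-B, 7:-B, 8:-C, 9:+C, 10:-C, 11:-C, 12:+C, 13:+C, 14:+C
Rule 4 (eight consecutive points on the same side of the centre line) is satisfied at point 8.

rule 4 at point 8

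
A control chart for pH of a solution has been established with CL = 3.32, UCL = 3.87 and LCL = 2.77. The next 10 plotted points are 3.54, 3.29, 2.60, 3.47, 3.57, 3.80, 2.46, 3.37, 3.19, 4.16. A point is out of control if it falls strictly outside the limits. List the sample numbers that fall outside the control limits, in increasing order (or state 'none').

3, 7, 10

Compare each point to [2.77, 3.87]: sample 3 = 2.60 < LCL; sample 7 = 2.46 < LCL; sample 10 = 4.16 > UCL.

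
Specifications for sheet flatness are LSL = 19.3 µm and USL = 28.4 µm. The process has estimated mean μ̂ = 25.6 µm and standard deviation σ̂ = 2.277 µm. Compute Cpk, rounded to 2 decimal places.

Cpu = (USL − μ̂) / (3σ̂) = (28.4 − 25.6) / (3 × 2.277) = 0.4099; Cpl = (μ̂ − LSL) / (3σ̂) = (25.6 − 19.3) / (3 × 2.277) = 0.9223; Cpk = min(Cpu, Cpl) = 0.4099

0.41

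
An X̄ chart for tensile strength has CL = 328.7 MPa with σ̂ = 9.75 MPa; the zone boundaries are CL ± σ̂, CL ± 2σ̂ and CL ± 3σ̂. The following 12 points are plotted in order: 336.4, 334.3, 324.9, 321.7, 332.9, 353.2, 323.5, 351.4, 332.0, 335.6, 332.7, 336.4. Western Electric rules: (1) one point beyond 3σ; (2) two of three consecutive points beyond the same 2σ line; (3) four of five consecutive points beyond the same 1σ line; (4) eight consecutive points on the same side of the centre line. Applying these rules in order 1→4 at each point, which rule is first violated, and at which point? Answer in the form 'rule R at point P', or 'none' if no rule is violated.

rule 2 at point 8

Zone of each point (C = within 1σ̂, B = 1σ̂–2σ̂, A = 2σ̂–3σ̂, * = beyond 3σ̂; sign = side of CL): 1:+C, 2:+C, 3:-C, 4:-C, 5:+C, 6:+A, 7:-C, 8:+A, 9:+C, 10:+C, 11:+C, 12:+C
Rule 2 (two of three consecutive points beyond the same 2σ limit) is satisfied at point 8.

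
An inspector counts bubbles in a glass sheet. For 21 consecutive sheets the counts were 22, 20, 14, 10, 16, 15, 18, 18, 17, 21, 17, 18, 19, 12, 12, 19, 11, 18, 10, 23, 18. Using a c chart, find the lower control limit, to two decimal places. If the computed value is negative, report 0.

4.36

c̄ = (22 + 20 + 14 + 10 + 16 + 15 + 18 + 18 + 17 + 21 + 17 + 18 + 19 + 12 + 12 + 19 + 11 + 18 + 10 + 23 + 18) / 21 = 348 / 21 = 16.5714
LCL = c̄ − 3√c̄ = 16.5714 − 3 × 4.0708 = 4.3590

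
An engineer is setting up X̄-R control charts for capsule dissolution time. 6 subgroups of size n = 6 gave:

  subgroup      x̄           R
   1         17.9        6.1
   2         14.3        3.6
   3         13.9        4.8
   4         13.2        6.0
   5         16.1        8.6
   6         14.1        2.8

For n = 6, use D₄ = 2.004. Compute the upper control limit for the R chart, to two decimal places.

10.65

R̄ = (6.1 + 3.6 + 4.8 + 6.0 + 8.6 + 2.8) / 6 = 31.9000 / 6 = 5.3167
UCL_R = D₄·R̄ = 2.004 × 5.3167 = 10.6546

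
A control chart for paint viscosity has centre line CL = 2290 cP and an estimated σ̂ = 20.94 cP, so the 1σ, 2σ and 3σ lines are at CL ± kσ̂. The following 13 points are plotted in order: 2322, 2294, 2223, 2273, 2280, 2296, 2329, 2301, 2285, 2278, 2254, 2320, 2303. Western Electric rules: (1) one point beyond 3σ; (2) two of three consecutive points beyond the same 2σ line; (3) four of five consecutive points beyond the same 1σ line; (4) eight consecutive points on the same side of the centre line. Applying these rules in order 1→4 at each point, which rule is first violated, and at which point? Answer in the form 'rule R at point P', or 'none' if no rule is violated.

rule 1 at point 3

Zone of each point (C = within 1σ̂, B = 1σ̂–2σ̂, A = 2σ̂–3σ̂, * = beyond 3σ̂; sign = side of CL): 1:+B, 2:+C, 3:-*, 4:-C, 5:-C, 6:+C, 7:+B, 8:+C, 9:-C, 10:-C, 11:-B, 12:+B, 13:+C
Rule 1 (one point beyond the 3σ limits) is satisfied at point 3.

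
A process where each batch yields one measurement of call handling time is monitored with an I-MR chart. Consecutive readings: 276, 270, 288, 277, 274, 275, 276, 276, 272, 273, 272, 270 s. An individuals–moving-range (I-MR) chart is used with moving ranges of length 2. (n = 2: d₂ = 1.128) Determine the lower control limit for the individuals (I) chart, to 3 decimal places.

263.311

X̄ = (276 + 270 + 288 + 277 + 274 + 275 + 276 + 276 + 272 + 273 + 272 + 270) / 12 = 274.9167
Moving ranges: 6, 18, 11, 3, 1, 1, 0, 4, 1, 1, 2; M̄R̄ = 48.0000 / 11 = 4.3636
LCL = X̄ − 3·M̄R̄/d₂ = 274.9167 − 3 × 4.3636 / 1.128 = 263.3113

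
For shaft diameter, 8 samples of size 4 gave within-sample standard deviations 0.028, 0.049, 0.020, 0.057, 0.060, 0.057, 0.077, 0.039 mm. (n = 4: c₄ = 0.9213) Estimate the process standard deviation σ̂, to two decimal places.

s̄ = (0.028 + 0.049 + 0.020 + 0.057 + 0.060 + 0.057 + 0.077 + 0.039) / 8 = 0.0484
σ̂ = s̄ / c₄ = 0.0484 / 0.9213 = 0.0525

0.05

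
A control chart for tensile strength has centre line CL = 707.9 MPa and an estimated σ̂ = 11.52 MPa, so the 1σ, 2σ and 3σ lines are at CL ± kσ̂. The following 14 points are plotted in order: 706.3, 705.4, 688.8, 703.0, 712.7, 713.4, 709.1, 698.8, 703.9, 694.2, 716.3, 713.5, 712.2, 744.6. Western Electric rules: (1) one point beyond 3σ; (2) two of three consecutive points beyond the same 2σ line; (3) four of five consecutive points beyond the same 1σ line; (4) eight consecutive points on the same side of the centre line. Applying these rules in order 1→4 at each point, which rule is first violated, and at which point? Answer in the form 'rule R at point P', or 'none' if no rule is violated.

Zone of each point (C = within 1σ̂, B = 1σ̂–2σ̂, A = 2σ̂–3σ̂, * = beyond 3σ̂; sign = side of CL): 1:-C, 2:-C, 3:-B, 4:-C, 5:+C, 6:+C, 7:+C, 8:-C, 9:-C, 10:-B, 11:+C, 12:+C, 13:+C, 14:+*
Rule 1 (one point beyond the 3σ limits) is satisfied at point 14.

rule 1 at point 14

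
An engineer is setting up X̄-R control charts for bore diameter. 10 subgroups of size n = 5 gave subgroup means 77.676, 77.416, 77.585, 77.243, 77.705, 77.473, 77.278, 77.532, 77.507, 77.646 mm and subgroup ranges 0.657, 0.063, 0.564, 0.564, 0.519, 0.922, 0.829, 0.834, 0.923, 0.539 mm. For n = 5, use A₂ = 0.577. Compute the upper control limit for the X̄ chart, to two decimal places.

77.88

X̄̄ = (77.676 + 77.416 + 77.585 + 77.243 + 77.705 + 77.473 + 77.278 + 77.532 + 77.507 + 77.646) / 10 = 775.0610 / 10 = 77.5061
R̄ = (0.657 + 0.063 + 0.564 + 0.564 + 0.519 + 0.922 + 0.829 + 0.834 + 0.923 + 0.539) / 10 = 6.4140 / 10 = 0.6414
UCL = X̄̄ + A₂·R̄ = 77.5061 + 0.577 × 0.6414 = 77.8762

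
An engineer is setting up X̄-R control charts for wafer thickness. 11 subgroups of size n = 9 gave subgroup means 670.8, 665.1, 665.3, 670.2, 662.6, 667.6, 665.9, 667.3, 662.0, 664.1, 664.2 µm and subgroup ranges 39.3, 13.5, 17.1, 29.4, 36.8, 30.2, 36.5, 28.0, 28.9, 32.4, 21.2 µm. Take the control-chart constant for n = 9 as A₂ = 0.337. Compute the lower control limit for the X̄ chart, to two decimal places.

X̄̄ = (670.8 + 665.1 + 665.3 + 670.2 + 662.6 + 667.6 + 665.9 + 667.3 + 662.0 + 664.1 + 664.2) / 11 = 7325.1000 / 11 = 665.9182
R̄ = (39.3 + 13.5 + 17.1 + 29.4 + 36.8 + 30.2 + 36.5 + 28.0 + 28.9 + 32.4 + 21.2) / 11 = 313.3000 / 11 = 28.4818
LCL = X̄̄ − A₂·R̄ = 665.9182 − 0.337 × 28.4818 = 656.3198

656.32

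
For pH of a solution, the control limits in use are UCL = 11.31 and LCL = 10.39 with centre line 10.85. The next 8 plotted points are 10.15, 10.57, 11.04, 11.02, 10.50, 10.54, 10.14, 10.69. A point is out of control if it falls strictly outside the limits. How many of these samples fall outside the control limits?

Compare each point to [10.39, 11.31]: sample 1 = 10.15 < LCL; sample 7 = 10.14 < LCL.

2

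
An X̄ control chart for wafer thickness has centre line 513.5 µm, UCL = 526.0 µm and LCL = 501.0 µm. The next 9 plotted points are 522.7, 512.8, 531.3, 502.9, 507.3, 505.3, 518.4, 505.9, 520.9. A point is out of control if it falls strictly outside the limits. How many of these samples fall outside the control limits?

Compare each point to [501.0, 526.0]: sample 3 = 531.3 > UCL.

1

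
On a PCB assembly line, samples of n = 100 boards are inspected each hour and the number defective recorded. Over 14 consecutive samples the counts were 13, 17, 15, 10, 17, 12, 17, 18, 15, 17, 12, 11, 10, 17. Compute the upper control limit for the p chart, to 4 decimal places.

p̄ = Σdᵢ / (k·n) = 201 / (14 × 100) = 0.14357
UCL = p̄ + 3·√(p̄(1−p̄)/n) = 0.14357 + 3 × √(0.14357×0.85643/100) = 0.14357 + 3 × 0.03507 = 0.24877

0.2488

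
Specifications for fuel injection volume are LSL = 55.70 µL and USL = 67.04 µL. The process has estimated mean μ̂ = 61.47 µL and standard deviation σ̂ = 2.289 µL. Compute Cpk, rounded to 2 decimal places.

0.81

Cpu = (USL − μ̂) / (3σ̂) = (67.04 − 61.47) / (3 × 2.289) = 0.8111; Cpl = (μ̂ − LSL) / (3σ̂) = (61.47 − 55.70) / (3 × 2.289) = 0.8403; Cpk = min(Cpu, Cpl) = 0.8111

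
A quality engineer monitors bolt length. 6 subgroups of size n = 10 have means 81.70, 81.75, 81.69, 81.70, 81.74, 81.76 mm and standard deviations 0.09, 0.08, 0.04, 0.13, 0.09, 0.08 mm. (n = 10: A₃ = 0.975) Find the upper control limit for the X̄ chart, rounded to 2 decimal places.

81.81

X̄̄ = (81.70 + 81.75 + 81.69 + 81.70 + 81.74 + 81.76) / 6 = 81.7233
s̄ = (0.09 + 0.08 + 0.04 + 0.13 + 0.09 + 0.08) / 6 = 0.0850
UCL = X̄̄ + A₃·s̄ = 81.7233 + 0.975 × 0.0850 = 81.8062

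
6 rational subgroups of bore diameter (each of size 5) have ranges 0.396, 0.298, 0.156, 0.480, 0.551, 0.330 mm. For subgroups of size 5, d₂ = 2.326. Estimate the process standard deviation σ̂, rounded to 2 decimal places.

0.16

R̄ = (0.396 + 0.298 + 0.156 + 0.480 + 0.551 + 0.330) / 6 = 0.3685
σ̂ = R̄ / d₂ = 0.3685 / 2.326 = 0.1584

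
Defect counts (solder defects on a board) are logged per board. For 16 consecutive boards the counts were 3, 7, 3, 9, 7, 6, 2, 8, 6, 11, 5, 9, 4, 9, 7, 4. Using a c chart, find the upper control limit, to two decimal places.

13.75

c̄ = (3 + 7 + 3 + 9 + 7 + 6 + 2 + 8 + 6 + 11 + 5 + 9 + 4 + 9 + 7 + 4) / 16 = 100 / 16 = 6.2500
UCL = c̄ + 3√c̄ = 6.2500 + 3 × √6.2500 = 6.2500 + 3 × 2.5000 = 13.7500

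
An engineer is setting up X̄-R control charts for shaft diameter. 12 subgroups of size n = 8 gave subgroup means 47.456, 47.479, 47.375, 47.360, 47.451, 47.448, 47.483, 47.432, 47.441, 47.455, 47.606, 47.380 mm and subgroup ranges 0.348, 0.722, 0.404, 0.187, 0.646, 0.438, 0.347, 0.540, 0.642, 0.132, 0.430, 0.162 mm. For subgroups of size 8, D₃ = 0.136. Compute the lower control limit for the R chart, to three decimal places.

R̄ = (0.348 + 0.722 + 0.404 + 0.187 + 0.646 + 0.438 + 0.347 + 0.540 + 0.642 + 0.132 + 0.430 + 0.162) / 12 = 4.9980 / 12 = 0.4165
LCL_R = D₃·R̄ = 0.136 × 0.4165 = 0.0566

0.057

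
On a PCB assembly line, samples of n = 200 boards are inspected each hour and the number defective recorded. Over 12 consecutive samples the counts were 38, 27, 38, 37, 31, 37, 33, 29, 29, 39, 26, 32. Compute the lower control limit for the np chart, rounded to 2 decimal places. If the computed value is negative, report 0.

p̄ = Σdᵢ / (k·n) = 396 / (12 × 200) = 0.16500
LCL = np̄ − 3·√(np̄(1−p̄)) = 33.0000 − 3 × 5.2493 = 17.2521

17.25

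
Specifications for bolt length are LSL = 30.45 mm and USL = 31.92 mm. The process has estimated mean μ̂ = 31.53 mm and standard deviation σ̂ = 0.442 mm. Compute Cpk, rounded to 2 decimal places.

0.29

Cpu = (USL − μ̂) / (3σ̂) = (31.92 − 31.53) / (3 × 0.442) = 0.2941; Cpl = (μ̂ − LSL) / (3σ̂) = (31.53 − 30.45) / (3 × 0.442) = 0.8145; Cpk = min(Cpu, Cpl) = 0.2941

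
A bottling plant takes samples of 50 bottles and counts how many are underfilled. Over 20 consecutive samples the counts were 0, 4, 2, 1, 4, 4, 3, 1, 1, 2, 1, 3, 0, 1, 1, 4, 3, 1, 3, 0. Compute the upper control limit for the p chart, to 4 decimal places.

0.1211

p̄ = Σdᵢ / (k·n) = 39 / (20 × 50) = 0.03900
UCL = p̄ + 3·√(p̄(1−p̄)/n) = 0.03900 + 3 × √(0.03900×0.96100/50) = 0.03900 + 3 × 0.02738 = 0.12114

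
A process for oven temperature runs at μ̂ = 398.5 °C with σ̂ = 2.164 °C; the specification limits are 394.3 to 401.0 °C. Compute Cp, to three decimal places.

0.516

Cp = (USL − LSL) / (6σ̂) = (401.0 − 394.3) / (6 × 2.164) = 6.7000 / 12.9840 = 0.5160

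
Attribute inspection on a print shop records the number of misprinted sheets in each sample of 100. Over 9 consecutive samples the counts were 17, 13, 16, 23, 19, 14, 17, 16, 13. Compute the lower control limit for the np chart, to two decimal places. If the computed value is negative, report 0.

5.32

p̄ = Σdᵢ / (k·n) = 148 / (9 × 100) = 0.16444
LCL = np̄ − 3·√(np̄(1−p̄)) = 16.4444 − 3 × 3.7068 = 5.3241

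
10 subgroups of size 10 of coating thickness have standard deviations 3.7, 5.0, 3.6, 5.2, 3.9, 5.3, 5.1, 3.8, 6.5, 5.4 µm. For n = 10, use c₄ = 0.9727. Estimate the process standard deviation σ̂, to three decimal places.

s̄ = (3.7 + 5.0 + 3.6 + 5.2 + 3.9 + 5.3 + 5.1 + 3.8 + 6.5 + 5.4) / 10 = 4.7500
σ̂ = s̄ / c₄ = 4.7500 / 0.9727 = 4.8833

4.883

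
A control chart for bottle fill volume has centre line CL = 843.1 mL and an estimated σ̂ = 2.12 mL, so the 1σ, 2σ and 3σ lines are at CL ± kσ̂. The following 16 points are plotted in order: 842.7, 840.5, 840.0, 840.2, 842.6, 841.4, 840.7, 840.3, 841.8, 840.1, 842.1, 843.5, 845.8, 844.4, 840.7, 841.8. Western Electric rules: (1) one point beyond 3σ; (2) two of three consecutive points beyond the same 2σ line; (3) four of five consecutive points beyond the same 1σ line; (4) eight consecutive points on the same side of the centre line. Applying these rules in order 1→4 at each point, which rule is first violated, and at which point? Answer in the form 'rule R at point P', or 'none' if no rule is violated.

Zone of each point (C = within 1σ̂, B = 1σ̂–2σ̂, A = 2σ̂–3σ̂, * = beyond 3σ̂; sign = side of CL): 1:-C, 2:-B, 3:-B, 4:-B, 5:-C, 6:-C, 7:-B, 8:-B, 9:-C, 10:-B, 11:-C, 12:+C, 13:+B, 14:+C, 15:-B, 16:-C
Rule 4 (eight consecutive points on the same side of the centre line) is satisfied at point 8.

rule 4 at point 8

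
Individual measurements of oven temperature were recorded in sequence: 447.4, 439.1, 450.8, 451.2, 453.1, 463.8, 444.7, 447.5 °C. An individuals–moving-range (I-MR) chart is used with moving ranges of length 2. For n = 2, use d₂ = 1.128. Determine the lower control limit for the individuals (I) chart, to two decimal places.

428.84

X̄ = (447.4 + 439.1 + 450.8 + 451.2 + 453.1 + 463.8 + 444.7 + 447.5) / 8 = 449.7000
Moving ranges: 8.3, 11.7, 0.4, 1.9, 10.7, 19.1, 2.8; M̄R̄ = 54.9000 / 7 = 7.8429
LCL = X̄ − 3·M̄R̄/d₂ = 449.7000 − 3 × 7.8429 / 1.128 = 428.8413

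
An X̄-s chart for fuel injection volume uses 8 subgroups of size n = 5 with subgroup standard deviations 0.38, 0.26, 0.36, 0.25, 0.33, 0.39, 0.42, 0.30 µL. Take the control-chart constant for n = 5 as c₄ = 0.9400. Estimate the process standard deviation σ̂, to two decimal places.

0.36

s̄ = (0.38 + 0.26 + 0.36 + 0.25 + 0.33 + 0.39 + 0.42 + 0.30) / 8 = 0.3362
σ̂ = s̄ / c₄ = 0.3362 / 0.9400 = 0.3577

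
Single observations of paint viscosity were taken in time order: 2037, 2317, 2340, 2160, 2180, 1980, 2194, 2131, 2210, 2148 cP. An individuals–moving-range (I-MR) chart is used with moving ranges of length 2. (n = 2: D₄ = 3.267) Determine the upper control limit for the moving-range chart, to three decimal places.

406.923

Moving ranges: 280, 23, 180, 20, 200, 214, 63, 79, 62; M̄R̄ = 1121.0000 / 9 = 124.5556
UCL_MR = D₄·M̄R̄ = 3.267 × 124.5556 = 406.9230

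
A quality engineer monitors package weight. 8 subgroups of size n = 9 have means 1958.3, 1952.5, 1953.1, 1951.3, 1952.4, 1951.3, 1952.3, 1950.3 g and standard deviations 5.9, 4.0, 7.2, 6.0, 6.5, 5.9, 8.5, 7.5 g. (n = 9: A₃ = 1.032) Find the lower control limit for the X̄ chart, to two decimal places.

1946.04

X̄̄ = (1958.3 + 1952.5 + 1953.1 + 1951.3 + 1952.4 + 1951.3 + 1952.3 + 1950.3) / 8 = 1952.6875
s̄ = (5.9 + 4.0 + 7.2 + 6.0 + 6.5 + 5.9 + 8.5 + 7.5) / 8 = 6.4375
LCL = X̄̄ − A₃·s̄ = 1952.6875 − 1.032 × 6.4375 = 1946.0440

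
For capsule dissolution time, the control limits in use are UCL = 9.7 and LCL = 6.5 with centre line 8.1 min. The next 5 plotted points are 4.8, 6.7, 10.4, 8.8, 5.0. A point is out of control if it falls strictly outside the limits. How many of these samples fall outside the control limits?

3

Compare each point to [6.5, 9.7]: sample 1 = 4.8 < LCL; sample 3 = 10.4 > UCL; sample 5 = 5.0 < LCL.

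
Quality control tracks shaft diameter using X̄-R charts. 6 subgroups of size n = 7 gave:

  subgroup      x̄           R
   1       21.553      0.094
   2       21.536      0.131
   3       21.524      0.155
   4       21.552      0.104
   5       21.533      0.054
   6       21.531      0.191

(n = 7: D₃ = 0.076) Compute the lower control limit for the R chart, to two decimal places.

R̄ = (0.094 + 0.131 + 0.155 + 0.104 + 0.054 + 0.191) / 6 = 0.7290 / 6 = 0.1215
LCL_R = D₃·R̄ = 0.076 × 0.1215 = 0.0092

0.01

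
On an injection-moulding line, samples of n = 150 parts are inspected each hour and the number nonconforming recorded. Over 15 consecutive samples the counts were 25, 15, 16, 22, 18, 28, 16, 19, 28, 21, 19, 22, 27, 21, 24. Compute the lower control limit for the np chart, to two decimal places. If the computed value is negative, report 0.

8.55

p̄ = Σdᵢ / (k·n) = 321 / (15 × 150) = 0.14267
LCL = np̄ − 3·√(np̄(1−p̄)) = 21.4000 − 3 × 4.2833 = 8.5500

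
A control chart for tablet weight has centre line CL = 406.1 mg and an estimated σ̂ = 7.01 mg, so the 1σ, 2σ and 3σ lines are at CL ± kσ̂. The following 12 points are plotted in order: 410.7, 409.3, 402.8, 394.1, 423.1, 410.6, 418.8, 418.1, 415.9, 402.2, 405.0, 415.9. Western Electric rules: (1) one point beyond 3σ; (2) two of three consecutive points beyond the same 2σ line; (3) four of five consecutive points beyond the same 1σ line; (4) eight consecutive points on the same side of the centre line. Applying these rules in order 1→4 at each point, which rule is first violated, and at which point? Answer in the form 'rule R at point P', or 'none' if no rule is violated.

rule 3 at point 9

Zone of each point (C = within 1σ̂, B = 1σ̂–2σ̂, A = 2σ̂–3σ̂, * = beyond 3σ̂; sign = side of CL): 1:+C, 2:+C, 3:-C, 4:-B, 5:+A, 6:+C, 7:+B, 8:+B, 9:+B, 10:-C, 11:-C, 12:+B
Rule 3 (four of five consecutive points beyond the same 1σ limit) is satisfied at point 9.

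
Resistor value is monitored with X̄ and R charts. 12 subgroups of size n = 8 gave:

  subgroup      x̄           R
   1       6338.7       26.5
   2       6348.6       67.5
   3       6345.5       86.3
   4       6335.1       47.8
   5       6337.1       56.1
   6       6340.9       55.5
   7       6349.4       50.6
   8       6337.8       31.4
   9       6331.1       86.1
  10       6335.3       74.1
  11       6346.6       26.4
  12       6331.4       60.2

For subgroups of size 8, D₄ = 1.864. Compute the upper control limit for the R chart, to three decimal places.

103.840

R̄ = (26.5 + 67.5 + 86.3 + 47.8 + 56.1 + 55.5 + 50.6 + 31.4 + 86.1 + 74.1 + 26.4 + 60.2) / 12 = 668.5000 / 12 = 55.7083
UCL_R = D₄·R̄ = 1.864 × 55.7083 = 103.8403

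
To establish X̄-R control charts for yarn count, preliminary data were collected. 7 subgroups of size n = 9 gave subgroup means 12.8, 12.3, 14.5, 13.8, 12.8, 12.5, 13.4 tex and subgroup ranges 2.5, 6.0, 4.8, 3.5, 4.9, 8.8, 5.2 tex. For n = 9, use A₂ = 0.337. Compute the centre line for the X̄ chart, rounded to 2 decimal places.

X̄̄ = (12.8 + 12.3 + 14.5 + 13.8 + 12.8 + 12.5 + 13.4) / 7 = 92.1000 / 7 = 13.1571
CL = X̄̄ = 13.1571

13.16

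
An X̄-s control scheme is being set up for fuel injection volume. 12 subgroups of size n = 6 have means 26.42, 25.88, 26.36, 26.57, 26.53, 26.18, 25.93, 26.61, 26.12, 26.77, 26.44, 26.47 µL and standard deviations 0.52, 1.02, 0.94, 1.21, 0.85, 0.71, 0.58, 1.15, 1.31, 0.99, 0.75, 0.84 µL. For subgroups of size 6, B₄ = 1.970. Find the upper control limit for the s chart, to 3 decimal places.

1.784

s̄ = (0.52 + 1.02 + 0.94 + 1.21 + 0.85 + 0.71 + 0.58 + 1.15 + 1.31 + 0.99 + 0.75 + 0.84) / 12 = 0.9058
UCL_s = B₄·s̄ = 1.970 × 0.9058 = 1.7845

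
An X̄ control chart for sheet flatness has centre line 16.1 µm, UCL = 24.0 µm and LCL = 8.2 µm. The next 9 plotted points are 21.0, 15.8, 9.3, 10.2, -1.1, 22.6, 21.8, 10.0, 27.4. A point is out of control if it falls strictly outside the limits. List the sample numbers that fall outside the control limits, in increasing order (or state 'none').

5, 9

Compare each point to [8.2, 24.0]: sample 5 = -1.1 < LCL; sample 9 = 27.4 > UCL.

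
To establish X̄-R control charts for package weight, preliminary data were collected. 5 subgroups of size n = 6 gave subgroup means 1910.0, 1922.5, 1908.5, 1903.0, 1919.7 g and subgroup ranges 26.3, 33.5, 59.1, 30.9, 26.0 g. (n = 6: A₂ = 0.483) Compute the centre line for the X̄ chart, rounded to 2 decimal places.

X̄̄ = (1910.0 + 1922.5 + 1908.5 + 1903.0 + 1919.7) / 5 = 9563.7000 / 5 = 1912.7400
CL = X̄̄ = 1912.7400

1912.74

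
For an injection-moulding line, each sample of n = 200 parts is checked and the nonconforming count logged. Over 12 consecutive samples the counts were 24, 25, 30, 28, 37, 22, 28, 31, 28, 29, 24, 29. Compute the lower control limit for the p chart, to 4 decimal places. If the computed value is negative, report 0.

p̄ = Σdᵢ / (k·n) = 335 / (12 × 200) = 0.13958
LCL = p̄ − 3·√(p̄(1−p̄)/n) = 0.13958 − 3 × 0.02451 = 0.06607

0.0661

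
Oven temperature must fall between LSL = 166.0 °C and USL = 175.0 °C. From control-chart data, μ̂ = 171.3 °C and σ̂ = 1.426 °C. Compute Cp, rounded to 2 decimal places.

Cp = (USL − LSL) / (6σ̂) = (175.0 − 166.0) / (6 × 1.426) = 9.0000 / 8.5560 = 1.0519

1.05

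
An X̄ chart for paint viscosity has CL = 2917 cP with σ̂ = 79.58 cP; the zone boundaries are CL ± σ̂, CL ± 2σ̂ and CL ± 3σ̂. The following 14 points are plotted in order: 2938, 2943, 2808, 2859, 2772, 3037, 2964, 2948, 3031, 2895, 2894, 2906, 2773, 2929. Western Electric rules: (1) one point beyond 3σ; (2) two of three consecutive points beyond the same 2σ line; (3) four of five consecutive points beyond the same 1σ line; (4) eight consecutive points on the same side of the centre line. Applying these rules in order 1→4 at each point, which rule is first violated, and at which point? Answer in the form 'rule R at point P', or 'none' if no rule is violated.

none

Zone of each point (C = within 1σ̂, B = 1σ̂–2σ̂, A = 2σ̂–3σ̂, * = beyond 3σ̂; sign = side of CL): 1:+C, 2:+C, 3:-B, 4:-C, 5:-B, 6:+B, 7:+C, 8:+C, 9:+B, 10:-C, 11:-C, 12:-C, 13:-B, 14:+C
No rule fires across all 14 points.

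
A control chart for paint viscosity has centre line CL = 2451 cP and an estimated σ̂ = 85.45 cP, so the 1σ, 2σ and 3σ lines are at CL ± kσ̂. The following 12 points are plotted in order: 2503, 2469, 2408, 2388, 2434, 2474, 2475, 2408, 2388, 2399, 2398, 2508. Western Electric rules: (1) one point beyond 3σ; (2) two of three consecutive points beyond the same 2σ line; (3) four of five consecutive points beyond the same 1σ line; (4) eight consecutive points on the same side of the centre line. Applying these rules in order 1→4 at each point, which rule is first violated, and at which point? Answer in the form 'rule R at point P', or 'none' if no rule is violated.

Zone of each point (C = within 1σ̂, B = 1σ̂–2σ̂, A = 2σ̂–3σ̂, * = beyond 3σ̂; sign = side of CL): 1:+C, 2:+C, 3:-C, 4:-C, 5:-C, 6:+C, 7:+C, 8:-C, 9:-C, 10:-C, 11:-C, 12:+C
No rule fires across all 12 points.

none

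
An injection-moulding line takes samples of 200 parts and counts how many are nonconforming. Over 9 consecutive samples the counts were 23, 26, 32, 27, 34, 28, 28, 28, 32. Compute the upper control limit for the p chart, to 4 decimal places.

0.2177

p̄ = Σdᵢ / (k·n) = 258 / (9 × 200) = 0.14333
UCL = p̄ + 3·√(p̄(1−p̄)/n) = 0.14333 + 3 × √(0.14333×0.85667/200) = 0.14333 + 3 × 0.02478 = 0.21767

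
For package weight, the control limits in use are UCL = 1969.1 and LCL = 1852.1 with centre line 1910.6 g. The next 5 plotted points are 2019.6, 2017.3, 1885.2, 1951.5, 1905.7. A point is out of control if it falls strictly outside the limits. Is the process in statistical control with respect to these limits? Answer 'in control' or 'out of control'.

out of control

Compare each point to [1852.1, 1969.1]: sample 1 = 2019.6 > UCL; sample 2 = 2017.3 > UCL.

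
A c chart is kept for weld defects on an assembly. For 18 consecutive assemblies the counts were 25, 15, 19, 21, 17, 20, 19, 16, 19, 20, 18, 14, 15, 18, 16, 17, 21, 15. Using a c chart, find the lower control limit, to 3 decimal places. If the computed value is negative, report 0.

5.308

c̄ = (25 + 15 + 19 + 21 + 17 + 20 + 19 + 16 + 19 + 20 + 18 + 14 + 15 + 18 + 16 + 17 + 21 + 15) / 18 = 325 / 18 = 18.0556
LCL = c̄ − 3√c̄ = 18.0556 − 3 × 4.2492 = 5.3080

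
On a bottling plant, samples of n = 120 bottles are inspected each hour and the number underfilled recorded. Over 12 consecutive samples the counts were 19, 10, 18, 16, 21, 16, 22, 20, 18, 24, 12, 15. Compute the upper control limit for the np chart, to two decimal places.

29.20

p̄ = Σdᵢ / (k·n) = 211 / (12 × 120) = 0.14653
UCL = np̄ + 3·√(np̄(1−p̄)) = 17.5833 + 3 × √(17.5833×0.85347) = 17.5833 + 3 × 3.8739 = 29.2050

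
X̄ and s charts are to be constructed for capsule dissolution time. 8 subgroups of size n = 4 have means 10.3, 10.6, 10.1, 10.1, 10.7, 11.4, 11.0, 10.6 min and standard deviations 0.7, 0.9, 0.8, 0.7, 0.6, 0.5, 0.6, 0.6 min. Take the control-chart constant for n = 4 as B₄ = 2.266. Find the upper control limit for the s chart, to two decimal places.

1.53

s̄ = (0.7 + 0.9 + 0.8 + 0.7 + 0.6 + 0.5 + 0.6 + 0.6) / 8 = 0.6750
UCL_s = B₄·s̄ = 2.266 × 0.6750 = 1.5296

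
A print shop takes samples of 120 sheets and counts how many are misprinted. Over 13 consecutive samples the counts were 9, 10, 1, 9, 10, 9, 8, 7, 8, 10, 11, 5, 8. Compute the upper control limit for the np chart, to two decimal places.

p̄ = Σdᵢ / (k·n) = 105 / (13 × 120) = 0.06731
UCL = np̄ + 3·√(np̄(1−p̄)) = 8.0769 + 3 × √(8.0769×0.93269) = 8.0769 + 3 × 2.7447 = 16.3110

16.31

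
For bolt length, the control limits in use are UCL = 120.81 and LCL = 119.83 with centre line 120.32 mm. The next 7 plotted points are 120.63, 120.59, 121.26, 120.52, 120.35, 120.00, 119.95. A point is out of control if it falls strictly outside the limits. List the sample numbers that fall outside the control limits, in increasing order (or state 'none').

3

Compare each point to [119.83, 120.81]: sample 3 = 121.26 > UCL.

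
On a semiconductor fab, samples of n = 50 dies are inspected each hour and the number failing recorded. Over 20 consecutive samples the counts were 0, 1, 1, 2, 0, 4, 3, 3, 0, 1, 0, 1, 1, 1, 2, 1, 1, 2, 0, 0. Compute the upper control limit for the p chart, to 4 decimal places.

0.0889

p̄ = Σdᵢ / (k·n) = 24 / (20 × 50) = 0.02400
UCL = p̄ + 3·√(p̄(1−p̄)/n) = 0.02400 + 3 × √(0.02400×0.97600/50) = 0.02400 + 3 × 0.02164 = 0.08893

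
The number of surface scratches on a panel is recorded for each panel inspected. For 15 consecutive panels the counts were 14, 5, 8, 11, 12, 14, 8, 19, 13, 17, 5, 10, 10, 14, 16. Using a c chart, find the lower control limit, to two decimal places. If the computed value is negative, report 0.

1.46

c̄ = (14 + 5 + 8 + 11 + 12 + 14 + 8 + 19 + 13 + 17 + 5 + 10 + 10 + 14 + 16) / 15 = 176 / 15 = 11.7333
LCL = c̄ − 3√c̄ = 11.7333 − 3 × 3.4254 = 1.4571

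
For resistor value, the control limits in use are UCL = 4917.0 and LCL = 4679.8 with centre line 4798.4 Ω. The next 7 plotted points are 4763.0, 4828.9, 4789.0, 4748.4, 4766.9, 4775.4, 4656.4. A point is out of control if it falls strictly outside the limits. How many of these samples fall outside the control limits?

1

Compare each point to [4679.8, 4917.0]: sample 7 = 4656.4 < LCL.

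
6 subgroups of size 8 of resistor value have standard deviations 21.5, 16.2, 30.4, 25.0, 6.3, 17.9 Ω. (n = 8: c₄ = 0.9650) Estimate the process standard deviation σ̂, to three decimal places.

20.259

s̄ = (21.5 + 16.2 + 30.4 + 25.0 + 6.3 + 17.9) / 6 = 19.5500
σ̂ = s̄ / c₄ = 19.5500 / 0.9650 = 20.2591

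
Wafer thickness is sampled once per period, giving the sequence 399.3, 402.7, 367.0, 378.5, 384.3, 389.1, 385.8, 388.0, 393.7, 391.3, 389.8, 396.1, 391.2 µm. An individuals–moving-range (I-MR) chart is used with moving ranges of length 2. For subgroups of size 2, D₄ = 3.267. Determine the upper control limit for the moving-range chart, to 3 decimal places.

23.822

Moving ranges: 3.4, 35.7, 11.5, 5.8, 4.8, 3.3, 2.2, 5.7, 2.4, 1.5, 6.3, 4.9; M̄R̄ = 87.5000 / 12 = 7.2917
UCL_MR = D₄·M̄R̄ = 3.267 × 7.2917 = 23.8219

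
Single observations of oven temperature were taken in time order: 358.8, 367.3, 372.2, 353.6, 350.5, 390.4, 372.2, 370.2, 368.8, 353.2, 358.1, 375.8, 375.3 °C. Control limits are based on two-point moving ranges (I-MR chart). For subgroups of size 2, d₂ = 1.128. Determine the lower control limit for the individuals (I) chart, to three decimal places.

336.659

X̄ = (358.8 + 367.3 + 372.2 + 353.6 + 350.5 + 390.4 + 372.2 + 370.2 + 368.8 + 353.2 + 358.1 + 375.8 + 375.3) / 13 = 366.6462
Moving ranges: 8.5, 4.9, 18.6, 3.1, 39.9, 18.2, 2.0, 1.4, 15.6, 4.9, 17.7, 0.5; M̄R̄ = 135.3000 / 12 = 11.2750
LCL = X̄ − 3·M̄R̄/d₂ = 366.6462 − 3 × 11.2750 / 1.128 = 336.6595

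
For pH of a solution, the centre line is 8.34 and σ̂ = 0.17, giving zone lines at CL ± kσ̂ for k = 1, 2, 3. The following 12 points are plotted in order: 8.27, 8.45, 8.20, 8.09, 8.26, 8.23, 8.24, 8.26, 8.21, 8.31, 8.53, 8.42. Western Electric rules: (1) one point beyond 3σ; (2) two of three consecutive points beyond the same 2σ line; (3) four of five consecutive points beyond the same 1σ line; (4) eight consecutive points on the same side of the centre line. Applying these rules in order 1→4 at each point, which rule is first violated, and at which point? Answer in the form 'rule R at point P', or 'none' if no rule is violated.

Zone of each point (C = within 1σ̂, B = 1σ̂–2σ̂, A = 2σ̂–3σ̂, * = beyond 3σ̂; sign = side of CL): 1:-C, 2:+C, 3:-C, 4:-B, 5:-C, 6:-C, 7:-C, 8:-C, 9:-C, 10:-C, 11:+B, 12:+C
Rule 4 (eight consecutive points on the same side of the centre line) is satisfied at point 10.

rule 4 at point 10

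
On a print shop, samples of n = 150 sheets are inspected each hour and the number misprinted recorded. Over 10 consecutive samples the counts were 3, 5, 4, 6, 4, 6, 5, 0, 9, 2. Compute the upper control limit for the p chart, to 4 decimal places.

p̄ = Σdᵢ / (k·n) = 44 / (10 × 150) = 0.02933
UCL = p̄ + 3·√(p̄(1−p̄)/n) = 0.02933 + 3 × √(0.02933×0.97067/150) = 0.02933 + 3 × 0.01378 = 0.07067

0.0707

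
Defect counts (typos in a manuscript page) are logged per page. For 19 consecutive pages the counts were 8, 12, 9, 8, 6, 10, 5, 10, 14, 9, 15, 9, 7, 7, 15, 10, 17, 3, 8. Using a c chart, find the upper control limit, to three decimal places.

18.864

c̄ = (8 + 12 + 9 + 8 + 6 + 10 + 5 + 10 + 14 + 9 + 15 + 9 + 7 + 7 + 15 + 10 + 17 + 3 + 8) / 19 = 182 / 19 = 9.5789
UCL = c̄ + 3√c̄ = 9.5789 + 3 × √9.5789 = 9.5789 + 3 × 3.0950 = 18.8639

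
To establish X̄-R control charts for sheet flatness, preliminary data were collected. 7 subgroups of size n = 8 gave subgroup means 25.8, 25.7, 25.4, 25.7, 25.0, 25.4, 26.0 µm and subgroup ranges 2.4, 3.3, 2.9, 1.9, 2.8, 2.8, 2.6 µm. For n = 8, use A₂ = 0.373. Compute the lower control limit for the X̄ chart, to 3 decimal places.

X̄̄ = (25.8 + 25.7 + 25.4 + 25.7 + 25.0 + 25.4 + 26.0) / 7 = 179.0000 / 7 = 25.5714
R̄ = (2.4 + 3.3 + 2.9 + 1.9 + 2.8 + 2.8 + 2.6) / 7 = 18.7000 / 7 = 2.6714
LCL = X̄̄ − A₂·R̄ = 25.5714 − 0.373 × 2.6714 = 24.5750

24.575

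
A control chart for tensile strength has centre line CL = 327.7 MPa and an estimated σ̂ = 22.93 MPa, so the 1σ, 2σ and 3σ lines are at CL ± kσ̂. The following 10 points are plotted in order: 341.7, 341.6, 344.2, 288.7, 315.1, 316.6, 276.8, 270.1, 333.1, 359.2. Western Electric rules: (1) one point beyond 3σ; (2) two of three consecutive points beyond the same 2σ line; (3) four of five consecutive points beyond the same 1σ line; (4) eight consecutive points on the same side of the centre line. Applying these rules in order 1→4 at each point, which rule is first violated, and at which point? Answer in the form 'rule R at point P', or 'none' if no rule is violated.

rule 2 at point 8

Zone of each point (C = within 1σ̂, B = 1σ̂–2σ̂, A = 2σ̂–3σ̂, * = beyond 3σ̂; sign = side of CL): 1:+C, 2:+C, 3:+C, 4:-B, 5:-C, 6:-C, 7:-A, 8:-A, 9:+C, 10:+B
Rule 2 (two of three consecutive points beyond the same 2σ limit) is satisfied at point 8.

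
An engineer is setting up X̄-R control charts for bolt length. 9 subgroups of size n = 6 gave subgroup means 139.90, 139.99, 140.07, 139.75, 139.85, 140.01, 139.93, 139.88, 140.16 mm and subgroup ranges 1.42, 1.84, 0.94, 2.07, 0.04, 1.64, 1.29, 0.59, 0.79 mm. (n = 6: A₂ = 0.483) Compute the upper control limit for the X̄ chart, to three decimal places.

X̄̄ = (139.90 + 139.99 + 140.07 + 139.75 + 139.85 + 140.01 + 139.93 + 139.88 + 140.16) / 9 = 1259.5400 / 9 = 139.9489
R̄ = (1.42 + 1.84 + 0.94 + 2.07 + 0.04 + 1.64 + 1.29 + 0.59 + 0.79) / 9 = 10.6200 / 9 = 1.1800
UCL = X̄̄ + A₂·R̄ = 139.9489 + 0.483 × 1.1800 = 140.5188

140.519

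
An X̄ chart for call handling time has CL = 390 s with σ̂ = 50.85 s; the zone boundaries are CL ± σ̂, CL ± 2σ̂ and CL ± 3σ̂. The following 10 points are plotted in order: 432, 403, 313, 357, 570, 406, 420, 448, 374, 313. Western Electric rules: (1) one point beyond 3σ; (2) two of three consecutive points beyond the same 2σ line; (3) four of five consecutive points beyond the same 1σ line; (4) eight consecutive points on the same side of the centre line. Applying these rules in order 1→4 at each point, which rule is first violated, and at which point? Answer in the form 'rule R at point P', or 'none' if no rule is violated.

rule 1 at point 5

Zone of each point (C = within 1σ̂, B = 1σ̂–2σ̂, A = 2σ̂–3σ̂, * = beyond 3σ̂; sign = side of CL): 1:+C, 2:+C, 3:-B, 4:-C, 5:+*, 6:+C, 7:+C, 8:+B, 9:-C, 10:-B
Rule 1 (one point beyond the 3σ limits) is satisfied at point 5.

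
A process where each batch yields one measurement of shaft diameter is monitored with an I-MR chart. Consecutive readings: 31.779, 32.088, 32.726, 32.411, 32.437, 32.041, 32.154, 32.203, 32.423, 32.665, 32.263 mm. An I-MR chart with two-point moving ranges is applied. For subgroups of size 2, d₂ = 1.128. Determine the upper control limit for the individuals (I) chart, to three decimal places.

X̄ = (31.779 + 32.088 + 32.726 + 32.411 + 32.437 + 32.041 + 32.154 + 32.203 + 32.423 + 32.665 + 32.263) / 11 = 32.2900
Moving ranges: 0.309, 0.638, 0.315, 0.026, 0.396, 0.113, 0.049, 0.220, 0.242, 0.402; M̄R̄ = 2.7100 / 10 = 0.2710
UCL = X̄ + 3·M̄R̄/d₂ = 32.2900 + 3 × 0.2710 / 1.128 = 33.0107

33.011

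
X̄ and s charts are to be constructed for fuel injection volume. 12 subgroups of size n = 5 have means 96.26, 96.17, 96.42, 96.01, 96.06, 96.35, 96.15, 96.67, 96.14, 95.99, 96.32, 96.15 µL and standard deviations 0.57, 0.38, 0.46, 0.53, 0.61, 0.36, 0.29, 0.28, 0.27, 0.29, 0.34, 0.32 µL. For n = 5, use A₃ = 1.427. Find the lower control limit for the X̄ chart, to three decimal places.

95.665

X̄̄ = (96.26 + 96.17 + 96.42 + 96.01 + 96.06 + 96.35 + 96.15 + 96.67 + 96.14 + 95.99 + 96.32 + 96.15) / 12 = 96.2242
s̄ = (0.57 + 0.38 + 0.46 + 0.53 + 0.61 + 0.36 + 0.29 + 0.28 + 0.27 + 0.29 + 0.34 + 0.32) / 12 = 0.3917
LCL = X̄̄ − A₃·s̄ = 96.2242 − 1.427 × 0.3917 = 95.6653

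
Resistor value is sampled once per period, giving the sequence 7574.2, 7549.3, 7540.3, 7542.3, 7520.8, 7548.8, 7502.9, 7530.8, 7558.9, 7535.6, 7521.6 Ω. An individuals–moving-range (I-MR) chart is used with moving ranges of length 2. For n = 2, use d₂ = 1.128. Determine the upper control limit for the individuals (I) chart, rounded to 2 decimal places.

7598.42

X̄ = (7574.2 + 7549.3 + 7540.3 + 7542.3 + 7520.8 + 7548.8 + 7502.9 + 7530.8 + 7558.9 + 7535.6 + 7521.6) / 11 = 7538.6818
Moving ranges: 24.9, 9.0, 2.0, 21.5, 28.0, 45.9, 27.9, 28.1, 23.3, 14.0; M̄R̄ = 224.6000 / 10 = 22.4600
UCL = X̄ + 3·M̄R̄/d₂ = 7538.6818 + 3 × 22.4600 / 1.128 = 7598.4159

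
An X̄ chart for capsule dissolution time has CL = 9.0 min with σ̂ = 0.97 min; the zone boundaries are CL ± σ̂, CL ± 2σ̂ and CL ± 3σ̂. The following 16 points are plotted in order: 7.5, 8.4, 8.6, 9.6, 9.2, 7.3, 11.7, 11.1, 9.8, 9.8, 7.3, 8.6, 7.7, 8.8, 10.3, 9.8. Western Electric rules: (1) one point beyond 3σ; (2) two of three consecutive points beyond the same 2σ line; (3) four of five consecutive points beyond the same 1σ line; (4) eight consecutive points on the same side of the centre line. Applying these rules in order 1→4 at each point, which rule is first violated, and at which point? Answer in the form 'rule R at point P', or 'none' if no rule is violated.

Zone of each point (C = within 1σ̂, B = 1σ̂–2σ̂, A = 2σ̂–3σ̂, * = beyond 3σ̂; sign = side of CL): 1:-B, 2:-C, 3:-C, 4:+C, 5:+C, 6:-B, 7:+A, 8:+A, 9:+C, 10:+C, 11:-B, 12:-C, 13:-B, 14:-C, 15:+B, 16:+C
Rule 2 (two of three consecutive points beyond the same 2σ limit) is satisfied at point 8.

rule 2 at point 8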